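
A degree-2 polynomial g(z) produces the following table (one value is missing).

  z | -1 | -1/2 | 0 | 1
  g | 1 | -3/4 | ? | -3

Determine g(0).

The 3 known values determine g uniquely (degree ≤ 2).
L_0(0) = (1/2)·(-1)/[(-1/2)·(-2)] = -1/2
L_1(0) = (1)·(-1)/[(1/2)·(-3/2)] = 4/3
L_2(0) = (1)·(1/2)/[(2)·(3/2)] = 1/6
Sum: 1·(-1/2) + (-3/4)·(4/3) + (-3)·(1/6) = -2

-2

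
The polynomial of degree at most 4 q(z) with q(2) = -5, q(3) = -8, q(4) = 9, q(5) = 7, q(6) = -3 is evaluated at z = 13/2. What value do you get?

391/64

Using Newton's divided-difference form:
q[2,3] = (-8 - (-5)) / (3 - 2) = -3
q[3,4] = (9 - (-8)) / (4 - 3) = 17
q[4,5] = (7 - 9) / (5 - 4) = -2
q[5,6] = (-3 - 7) / (6 - 5) = -10
q[2,3,4] = (17 - (-3)) / (4 - 2) = 10
q[3,4,5] = (-2 - 17) / (5 - 3) = -19/2
q[4,5,6] = (-10 - (-2)) / (6 - 4) = -4
q[2,3,4,5] = (-19/2 - 10) / (5 - 2) = -13/2
q[3,4,5,6] = (-4 - (-19/2)) / (6 - 3) = 11/6
q[2,3,4,5,6] = (11/6 - (-13/2)) / (6 - 2) = 25/12
q(13/2) = -5 + (-3)·(9/2) + 10·(9/2)·(7/2) + (-13/2)·(9/2)·(7/2)·(5/2) + (25/12)·(9/2)·(7/2)·(5/2)·(3/2) = 391/64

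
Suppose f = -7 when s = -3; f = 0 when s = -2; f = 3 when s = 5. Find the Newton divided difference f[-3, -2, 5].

-23/28

f[-3,-2] = (0 - (-7)) / (-2 - (-3)) = 7
f[-2,5] = (3 - 0) / (5 - (-2)) = 3/7
f[-3,-2,5] = (3/7 - 7) / (5 - (-3)) = -23/28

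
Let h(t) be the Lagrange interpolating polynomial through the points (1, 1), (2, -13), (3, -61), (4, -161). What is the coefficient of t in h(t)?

4

L_0(t) = (t - 2)(t - 3)(t - 4) / [-6] = -(1/6)t^3 + (3/2)t^2 - (13/3)t + 4
L_1(t) = (t - 1)(t - 3)(t - 4) / [2] = (1/2)t^3 - 4t^2 + (19/2)t - 6
L_2(t) = (t - 1)(t - 2)(t - 4) / [-2] = -(1/2)t^3 + (7/2)t^2 - 7t + 4
L_3(t) = (t - 1)(t - 2)(t - 3) / [6] = (1/6)t^3 - t^2 + (11/6)t - 1
h(t) = 1·L_0 + (-13)·L_1 + (-61)·L_2 + (-161)·L_3
Only the coefficient of t is needed; take it from each L_i and combine:
1·(-13/3) + (-13)·(19/2) + (-61)·(-7) + (-161)·(11/6) = 4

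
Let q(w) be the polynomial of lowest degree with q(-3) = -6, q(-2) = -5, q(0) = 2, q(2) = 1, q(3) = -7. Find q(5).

-134/3

Using Newton's divided-difference form:
q[-3,-2] = (-5 - (-6)) / (-2 - (-3)) = 1
q[-2,0] = (2 - (-5)) / (0 - (-2)) = 7/2
q[0,2] = (1 - 2) / (2 - 0) = -1/2
q[2,3] = (-7 - 1) / (3 - 2) = -8
q[-3,-2,0] = (7/2 - 1) / (0 - (-3)) = 5/6
q[-2,0,2] = (-1/2 - 7/2) / (2 - (-2)) = -1
q[0,2,3] = (-8 - (-1/2)) / (3 - 0) = -5/2
q[-3,-2,0,2] = (-1 - 5/6) / (2 - (-3)) = -11/30
q[-2,0,2,3] = (-5/2 - (-1)) / (3 - (-2)) = -3/10
q[-3,-2,0,2,3] = (-3/10 - (-11/30)) / (3 - (-3)) = 1/90
q(5) = -6 + 1·(8) + (5/6)·(8)·(7) + (-11/30)·(8)·(7)·(5) + (1/90)·(8)·(7)·(5)·(3) = -134/3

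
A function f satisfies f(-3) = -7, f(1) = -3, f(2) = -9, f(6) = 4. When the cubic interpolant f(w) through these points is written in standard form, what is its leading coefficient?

The leading coefficient equals the top divided difference f[-3,1,2,6].
f[-3,1] = (-3 - (-7)) / (1 - (-3)) = 1
f[1,2] = (-9 - (-3)) / (2 - 1) = -6
f[2,6] = (4 - (-9)) / (6 - 2) = 13/4
f[-3,1,2] = (-6 - 1) / (2 - (-3)) = -7/5
f[1,2,6] = (13/4 - (-6)) / (6 - 1) = 37/20
f[-3,1,2,6] = (37/20 - (-7/5)) / (6 - (-3)) = 13/36

13/36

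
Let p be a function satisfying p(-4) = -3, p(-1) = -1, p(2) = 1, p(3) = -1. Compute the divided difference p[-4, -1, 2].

0

p[-4,-1] = (-1 - (-3)) / (-1 - (-4)) = 2/3
p[-1,2] = (1 - (-1)) / (2 - (-1)) = 2/3
p[-4,-1,2] = (2/3 - 2/3) / (2 - (-4)) = 0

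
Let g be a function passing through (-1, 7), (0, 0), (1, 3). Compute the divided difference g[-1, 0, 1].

g[-1,0] = (0 - 7) / (0 - (-1)) = -7
g[0,1] = (3 - 0) / (1 - 0) = 3
g[-1,0,1] = (3 - (-7)) / (1 - (-1)) = 5

5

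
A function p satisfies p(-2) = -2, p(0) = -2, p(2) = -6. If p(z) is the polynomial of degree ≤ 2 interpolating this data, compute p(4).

-14

L_0(4) = (4)·(2)/[(-2)·(-4)] = 1
L_1(4) = (6)·(2)/[(2)·(-2)] = -3
L_2(4) = (6)·(4)/[(4)·(2)] = 3
Sum: (-2)·(1) + (-2)·(-3) + (-6)·(3) = -14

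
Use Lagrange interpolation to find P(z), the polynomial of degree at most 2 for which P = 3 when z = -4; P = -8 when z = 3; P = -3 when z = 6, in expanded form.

Build the Lagrange basis polynomials:
L_0(z) = (z - 3)(z - 6) / [70] = (1/70)z^2 - (9/70)z + 9/35
L_1(z) = (z + 4)(z - 6) / [-21] = -(1/21)z^2 + (2/21)z + 8/7
L_2(z) = (z + 4)(z - 3) / [30] = (1/30)z^2 + (1/30)z - 2/5
P(z) = 3·L_0 + (-8)·L_1 + (-3)·L_2
  3·L_0(z) = (3/70)z^2 - (27/70)z + 27/35
  (-8)·L_1(z) = (8/21)z^2 - (16/21)z - 64/7
  (-3)·L_2(z) = -(1/10)z^2 - (1/10)z + 6/5
Adding term by term: (34/105)z^2 - (131/105)z - 251/35

P(z) = (34/105)z^2 - (131/105)z - 251/35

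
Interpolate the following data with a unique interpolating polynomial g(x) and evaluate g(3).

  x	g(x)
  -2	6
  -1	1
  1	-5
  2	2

21

L_0(3) = (4)·(2)·(1)/[(-1)·(-3)·(-4)] = -2/3
L_1(3) = (5)·(2)·(1)/[(1)·(-2)·(-3)] = 5/3
L_2(3) = (5)·(4)·(1)/[(3)·(2)·(-1)] = -10/3
L_3(3) = (5)·(4)·(2)/[(4)·(3)·(1)] = 10/3
Sum: 6·(-2/3) + 1·(5/3) + (-5)·(-10/3) + 2·(10/3) = 21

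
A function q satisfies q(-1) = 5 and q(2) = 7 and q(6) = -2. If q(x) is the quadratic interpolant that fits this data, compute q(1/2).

111/16

Evaluate each Lagrange basis at x = 1/2:
L_0(1/2) = (-3/2)·(-11/2)/[(-3)·(-7)] = 11/28
L_1(1/2) = (3/2)·(-11/2)/[(3)·(-4)] = 11/16
L_2(1/2) = (3/2)·(-3/2)/[(7)·(4)] = -9/112
Sum: 5·(11/28) + 7·(11/16) + (-2)·(-9/112) = 111/16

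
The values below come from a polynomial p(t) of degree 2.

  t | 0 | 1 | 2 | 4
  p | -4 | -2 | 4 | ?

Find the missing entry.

The 3 known values determine p uniquely (degree ≤ 2).
Evaluate each Lagrange basis at t = 4:
L_0(4) = (3)·(2)/[(-1)·(-2)] = 3
L_1(4) = (4)·(2)/[(1)·(-1)] = -8
L_2(4) = (4)·(3)/[(2)·(1)] = 6
Sum: (-4)·(3) + (-2)·(-8) + 4·(6) = 28

28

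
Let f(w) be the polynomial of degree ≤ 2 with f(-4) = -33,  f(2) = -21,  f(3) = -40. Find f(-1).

0

Using Newton's divided-difference form:
f[-4,2] = (-21 - (-33)) / (2 - (-4)) = 2
f[2,3] = (-40 - (-21)) / (3 - 2) = -19
f[-4,2,3] = (-19 - 2) / (3 - (-4)) = -3
f(-1) = -33 + 2·(3) + (-3)·(3)·(-3) = 0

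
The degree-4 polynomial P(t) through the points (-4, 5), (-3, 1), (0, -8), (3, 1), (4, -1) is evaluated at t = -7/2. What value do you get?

L_0(-7/2) = (-1/2)·(-7/2)·(-13/2)·(-15/2)/[(-1)·(-4)·(-7)·(-8)] = 195/512
L_1(-7/2) = (1/2)·(-7/2)·(-13/2)·(-15/2)/[(1)·(-3)·(-6)·(-7)] = 65/96
L_2(-7/2) = (1/2)·(-1/2)·(-13/2)·(-15/2)/[(4)·(3)·(-3)·(-4)] = -65/768
L_3(-7/2) = (1/2)·(-1/2)·(-7/2)·(-15/2)/[(7)·(6)·(3)·(-1)] = 5/96
L_4(-7/2) = (1/2)·(-1/2)·(-7/2)·(-13/2)/[(8)·(7)·(4)·(1)] = -13/512
Sum: 5·(195/512) + 1·(65/96) + (-8)·(-65/768) + 1·(5/96) + (-1)·(-13/512) = 427/128

427/128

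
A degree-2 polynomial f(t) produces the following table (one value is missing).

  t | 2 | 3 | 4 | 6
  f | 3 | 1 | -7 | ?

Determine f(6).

-41

The 3 known values determine f uniquely (degree ≤ 2).
Evaluate each Lagrange basis at t = 6:
L_0(6) = (3)·(2)/[(-1)·(-2)] = 3
L_1(6) = (4)·(2)/[(1)·(-1)] = -8
L_2(6) = (4)·(3)/[(2)·(1)] = 6
Sum: 3·(3) + 1·(-8) + (-7)·(6) = -41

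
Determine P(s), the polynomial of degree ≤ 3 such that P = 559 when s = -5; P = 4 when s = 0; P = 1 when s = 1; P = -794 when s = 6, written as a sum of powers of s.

P(s) = -4s^3 + 2s^2 - s + 4

L_0(s) = s(s - 1)(s - 6) / [-330] = -(1/330)s^3 + (7/330)s^2 - (1/55)s
L_1(s) = (s + 5)(s - 1)(s - 6) / [30] = (1/30)s^3 - (1/15)s^2 - (29/30)s + 1
L_2(s) = (s + 5)s(s - 6) / [-30] = -(1/30)s^3 + (1/30)s^2 + s
L_3(s) = (s + 5)s(s - 1) / [330] = (1/330)s^3 + (2/165)s^2 - (1/66)s
P(s) = 559·L_0 + 4·L_1 + 1·L_2 + (-794)·L_3
  559·L_0(s) = -(559/330)s^3 + (3913/330)s^2 - (559/55)s
  4·L_1(s) = (2/15)s^3 - (4/15)s^2 - (58/15)s + 4
  1·L_2(s) = -(1/30)s^3 + (1/30)s^2 + s
  (-794)·L_3(s) = -(397/165)s^3 - (1588/165)s^2 + (397/33)s
Adding term by term: -4s^3 + 2s^2 - s + 4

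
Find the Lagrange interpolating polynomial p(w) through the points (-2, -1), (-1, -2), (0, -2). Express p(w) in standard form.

Build the Lagrange basis polynomials:
L_0(w) = (w + 1)w / [2] = (1/2)w^2 + (1/2)w
L_1(w) = (w + 2)w / [-1] = -w^2 - 2w
L_2(w) = (w + 2)(w + 1) / [2] = (1/2)w^2 + (3/2)w + 1
p(w) = (-1)·L_0 + (-2)·L_1 + (-2)·L_2
  (-1)·L_0(w) = -(1/2)w^2 - (1/2)w
  (-2)·L_1(w) = 2w^2 + 4w
  (-2)·L_2(w) = -w^2 - 3w - 2
Adding term by term: (1/2)w^2 + (1/2)w - 2

p(w) = (1/2)w^2 + (1/2)w - 2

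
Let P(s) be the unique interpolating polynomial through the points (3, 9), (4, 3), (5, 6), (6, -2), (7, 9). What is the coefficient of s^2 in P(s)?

3509/12

L_0(s) = (s - 4)(s - 5)(s - 6)(s - 7) / [24] = (1/24)s^4 - (11/12)s^3 + (179/24)s^2 - (319/12)s + 35
L_1(s) = (s - 3)(s - 5)(s - 6)(s - 7) / [-6] = -(1/6)s^4 + (7/2)s^3 - (161/6)s^2 + (177/2)s - 105
L_2(s) = (s - 3)(s - 4)(s - 6)(s - 7) / [4] = (1/4)s^4 - 5s^3 + (145/4)s^2 - (225/2)s + 126
L_3(s) = (s - 3)(s - 4)(s - 5)(s - 7) / [-6] = -(1/6)s^4 + (19/6)s^3 - (131/6)s^2 + (389/6)s - 70
L_4(s) = (s - 3)(s - 4)(s - 5)(s - 6) / [24] = (1/24)s^4 - (3/4)s^3 + (119/24)s^2 - (57/4)s + 15
P(s) = 9·L_0 + 3·L_1 + 6·L_2 + (-2)·L_3 + 9·L_4
Only the coefficient of s^2 is needed; take it from each L_i and combine:
9·(179/24) + 3·(-161/6) + 6·(145/4) + (-2)·(-131/6) + 9·(119/24) = 3509/12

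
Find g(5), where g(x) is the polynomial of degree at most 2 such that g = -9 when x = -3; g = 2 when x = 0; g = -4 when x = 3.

-157/9

Evaluate each Lagrange basis at x = 5:
L_0(5) = (5)·(2)/[(-3)·(-6)] = 5/9
L_1(5) = (8)·(2)/[(3)·(-3)] = -16/9
L_2(5) = (8)·(5)/[(6)·(3)] = 20/9
Sum: (-9)·(5/9) + 2·(-16/9) + (-4)·(20/9) = -157/9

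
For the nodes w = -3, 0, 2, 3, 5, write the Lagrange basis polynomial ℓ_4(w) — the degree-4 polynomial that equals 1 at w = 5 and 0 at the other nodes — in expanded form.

ℓ_4(w) = (w + 3)w(w - 2)(w - 3) / [(8)·(5)·(3)·(2)]
       = (w^4 - 2w^3 - 9w^2 + 18w) / (240)

ℓ_4(w) = (1/240)w^4 - (1/120)w^3 - (3/80)w^2 + (3/40)w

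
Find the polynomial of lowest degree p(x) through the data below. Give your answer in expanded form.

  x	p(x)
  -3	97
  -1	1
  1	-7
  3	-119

Build the Lagrange basis polynomials:
L_0(x) = (x + 1)(x - 1)(x - 3) / [-48] = -(1/48)x^3 + (1/16)x^2 + (1/48)x - 1/16
L_1(x) = (x + 3)(x - 1)(x - 3) / [16] = (1/16)x^3 - (1/16)x^2 - (9/16)x + 9/16
L_2(x) = (x + 3)(x + 1)(x - 3) / [-16] = -(1/16)x^3 - (1/16)x^2 + (9/16)x + 9/16
L_3(x) = (x + 3)(x + 1)(x - 1) / [48] = (1/48)x^3 + (1/16)x^2 - (1/48)x - 1/16
p(x) = 97·L_0 + 1·L_1 + (-7)·L_2 + (-119)·L_3
  97·L_0(x) = -(97/48)x^3 + (97/16)x^2 + (97/48)x - 97/16
  1·L_1(x) = (1/16)x^3 - (1/16)x^2 - (9/16)x + 9/16
  (-7)·L_2(x) = (7/16)x^3 + (7/16)x^2 - (63/16)x - 63/16
  (-119)·L_3(x) = -(119/48)x^3 - (119/16)x^2 + (119/48)x + 119/16
Adding term by term: -4x^3 - x^2 - 2

p(x) = -4x^3 - x^2 - 2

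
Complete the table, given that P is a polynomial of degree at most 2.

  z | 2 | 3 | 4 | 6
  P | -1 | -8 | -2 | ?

The 3 known values determine P uniquely (degree ≤ 2).
L_0(6) = (3)·(2)/[(-1)·(-2)] = 3
L_1(6) = (4)·(2)/[(1)·(-1)] = -8
L_2(6) = (4)·(3)/[(2)·(1)] = 6
Sum: (-1)·(3) + (-8)·(-8) + (-2)·(6) = 49

49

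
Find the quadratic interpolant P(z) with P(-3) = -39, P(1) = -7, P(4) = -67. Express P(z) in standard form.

P(z) = -4z^2 - 3

Build the Lagrange basis polynomials:
L_0(z) = (z - 1)(z - 4) / [28] = (1/28)z^2 - (5/28)z + 1/7
L_1(z) = (z + 3)(z - 4) / [-12] = -(1/12)z^2 + (1/12)z + 1
L_2(z) = (z + 3)(z - 1) / [21] = (1/21)z^2 + (2/21)z - 1/7
P(z) = (-39)·L_0 + (-7)·L_1 + (-67)·L_2
  (-39)·L_0(z) = -(39/28)z^2 + (195/28)z - 39/7
  (-7)·L_1(z) = (7/12)z^2 - (7/12)z - 7
  (-67)·L_2(z) = -(67/21)z^2 - (134/21)z + 67/7
Adding term by term: -4z^2 - 3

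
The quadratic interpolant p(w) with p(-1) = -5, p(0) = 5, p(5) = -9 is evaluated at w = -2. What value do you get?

-289/15

Evaluate each Lagrange basis at w = -2:
L_0(-2) = (-2)·(-7)/[(-1)·(-6)] = 7/3
L_1(-2) = (-1)·(-7)/[(1)·(-5)] = -7/5
L_2(-2) = (-1)·(-2)/[(6)·(5)] = 1/15
Sum: (-5)·(7/3) + 5·(-7/5) + (-9)·(1/15) = -289/15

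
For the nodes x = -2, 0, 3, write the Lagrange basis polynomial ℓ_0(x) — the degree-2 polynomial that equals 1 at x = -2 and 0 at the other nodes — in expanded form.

ℓ_0(x) = (1/10)x^2 - (3/10)x

ℓ_0(x) = x(x - 3) / [(-2)·(-5)]
       = (x^2 - 3x) / (10)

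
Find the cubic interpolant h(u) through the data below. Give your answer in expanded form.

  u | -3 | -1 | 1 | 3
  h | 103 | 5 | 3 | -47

Newton's divided differences:
h[-3,-1] = (5 - 103) / (-1 - (-3)) = -49
h[-1,1] = (3 - 5) / (1 - (-1)) = -1
h[1,3] = (-47 - 3) / (3 - 1) = -25
h[-3,-1,1] = (-1 - (-49)) / (1 - (-3)) = 12
h[-1,1,3] = (-25 - (-1)) / (3 - (-1)) = -6
h[-3,-1,1,3] = (-6 - 12) / (3 - (-3)) = -3
h(u) = 103 + (-49)·(u + 3) + 12·(u + 3)(u + 1) + (-3)·(u + 3)(u + 1)(u - 1)
Expanding: h(u) = -3u^3 + 3u^2 + 2u + 1

h(u) = -3u^3 + 3u^2 + 2u + 1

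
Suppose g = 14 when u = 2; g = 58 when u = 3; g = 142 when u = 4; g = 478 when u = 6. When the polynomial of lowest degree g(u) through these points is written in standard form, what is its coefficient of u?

L_0(u) = (u - 3)(u - 4)(u - 6) / [-8] = -(1/8)u^3 + (13/8)u^2 - (27/4)u + 9
L_1(u) = (u - 2)(u - 4)(u - 6) / [3] = (1/3)u^3 - 4u^2 + (44/3)u - 16
L_2(u) = (u - 2)(u - 3)(u - 6) / [-4] = -(1/4)u^3 + (11/4)u^2 - 9u + 9
L_3(u) = (u - 2)(u - 3)(u - 4) / [24] = (1/24)u^3 - (3/8)u^2 + (13/12)u - 1
g(u) = 14·L_0 + 58·L_1 + 142·L_2 + 478·L_3
Only the coefficient of u is needed; take it from each L_i and combine:
14·(-27/4) + 58·(44/3) + 142·(-9) + 478·(13/12) = -4

-4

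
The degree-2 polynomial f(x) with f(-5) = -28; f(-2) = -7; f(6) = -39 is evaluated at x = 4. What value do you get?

-19

Evaluate each Lagrange basis at x = 4:
L_0(4) = (6)·(-2)/[(-3)·(-11)] = -4/11
L_1(4) = (9)·(-2)/[(3)·(-8)] = 3/4
L_2(4) = (9)·(6)/[(11)·(8)] = 27/44
Sum: (-28)·(-4/11) + (-7)·(3/4) + (-39)·(27/44) = -19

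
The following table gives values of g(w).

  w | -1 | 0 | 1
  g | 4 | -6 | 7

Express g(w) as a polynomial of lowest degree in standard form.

g(w) = (23/2)w^2 + (3/2)w - 6

L_0(w) = w(w - 1) / [2] = (1/2)w^2 - (1/2)w
L_1(w) = (w + 1)(w - 1) / [-1] = -w^2 + 1
L_2(w) = (w + 1)w / [2] = (1/2)w^2 + (1/2)w
g(w) = 4·L_0 + (-6)·L_1 + 7·L_2
  4·L_0(w) = 2w^2 - 2w
  (-6)·L_1(w) = 6w^2 - 6
  7·L_2(w) = (7/2)w^2 + (7/2)w
Adding term by term: (23/2)w^2 + (3/2)w - 6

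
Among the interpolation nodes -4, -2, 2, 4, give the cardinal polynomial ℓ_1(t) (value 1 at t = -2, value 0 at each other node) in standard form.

ℓ_1(t) = (t + 4)(t - 2)(t - 4) / [(2)·(-4)·(-6)]
       = (t^3 - 2t^2 - 16t + 32) / (48)

ℓ_1(t) = (1/48)t^3 - (1/24)t^2 - (1/3)t + 2/3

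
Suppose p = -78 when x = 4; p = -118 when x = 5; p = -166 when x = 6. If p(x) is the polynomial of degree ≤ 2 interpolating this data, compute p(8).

-286

Evaluate each Lagrange basis at x = 8:
L_0(8) = (3)·(2)/[(-1)·(-2)] = 3
L_1(8) = (4)·(2)/[(1)·(-1)] = -8
L_2(8) = (4)·(3)/[(2)·(1)] = 6
Sum: (-78)·(3) + (-118)·(-8) + (-166)·(6) = -286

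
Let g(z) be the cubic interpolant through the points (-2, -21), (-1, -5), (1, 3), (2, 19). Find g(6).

Using Newton's divided-difference form:
g[-2,-1] = (-5 - (-21)) / (-1 - (-2)) = 16
g[-1,1] = (3 - (-5)) / (1 - (-1)) = 4
g[1,2] = (19 - 3) / (2 - 1) = 16
g[-2,-1,1] = (4 - 16) / (1 - (-2)) = -4
g[-1,1,2] = (16 - 4) / (2 - (-1)) = 4
g[-2,-1,1,2] = (4 - (-4)) / (2 - (-2)) = 2
g(6) = -21 + 16·(8) + (-4)·(8)·(7) + 2·(8)·(7)·(5) = 443

443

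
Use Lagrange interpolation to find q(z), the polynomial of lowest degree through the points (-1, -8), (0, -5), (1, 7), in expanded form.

q(z) = (9/2)z^2 + (15/2)z - 5

Build the Lagrange basis polynomials:
L_0(z) = z(z - 1) / [2] = (1/2)z^2 - (1/2)z
L_1(z) = (z + 1)(z - 1) / [-1] = -z^2 + 1
L_2(z) = (z + 1)z / [2] = (1/2)z^2 + (1/2)z
q(z) = (-8)·L_0 + (-5)·L_1 + 7·L_2
  (-8)·L_0(z) = -4z^2 + 4z
  (-5)·L_1(z) = 5z^2 - 5
  7·L_2(z) = (7/2)z^2 + (7/2)z
Adding term by term: (9/2)z^2 + (15/2)z - 5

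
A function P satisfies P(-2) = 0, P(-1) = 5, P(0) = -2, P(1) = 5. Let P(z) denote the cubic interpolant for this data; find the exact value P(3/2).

Evaluate each Lagrange basis at z = 3/2:
L_0(3/2) = (5/2)·(3/2)·(1/2)/[(-1)·(-2)·(-3)] = -5/16
L_1(3/2) = (7/2)·(3/2)·(1/2)/[(1)·(-1)·(-2)] = 21/16
L_2(3/2) = (7/2)·(5/2)·(1/2)/[(2)·(1)·(-1)] = -35/16
L_3(3/2) = (7/2)·(5/2)·(3/2)/[(3)·(2)·(1)] = 35/16
Sum: 0 + 5·(21/16) + (-2)·(-35/16) + 5·(35/16) = 175/8

175/8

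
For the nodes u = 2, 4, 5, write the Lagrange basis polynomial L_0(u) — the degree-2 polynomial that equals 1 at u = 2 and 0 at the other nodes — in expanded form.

L_0(u) = (1/6)u^2 - (3/2)u + 10/3

L_0(u) = (u - 4)(u - 5) / [(-2)·(-3)]
       = (u^2 - 9u + 20) / (6)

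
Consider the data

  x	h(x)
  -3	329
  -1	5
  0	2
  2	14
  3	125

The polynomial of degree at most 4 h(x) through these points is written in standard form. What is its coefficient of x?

L_0(x) = (x + 1)x(x - 2)(x - 3) / [180] = (1/180)x^4 - (1/45)x^3 + (1/180)x^2 + (1/30)x
L_1(x) = (x + 3)x(x - 2)(x - 3) / [-24] = -(1/24)x^4 + (1/12)x^3 + (3/8)x^2 - (3/4)x
L_2(x) = (x + 3)(x + 1)(x - 2)(x - 3) / [18] = (1/18)x^4 - (1/18)x^3 - (11/18)x^2 + (1/2)x + 1
L_3(x) = (x + 3)(x + 1)x(x - 3) / [-30] = -(1/30)x^4 - (1/30)x^3 + (3/10)x^2 + (3/10)x
L_4(x) = (x + 3)(x + 1)x(x - 2) / [72] = (1/72)x^4 + (1/36)x^3 - (5/72)x^2 - (1/12)x
h(x) = 329·L_0 + 5·L_1 + 2·L_2 + 14·L_3 + 125·L_4
Only the coefficient of x is needed; take it from each L_i and combine:
329·(1/30) + 5·(-3/4) + 2·(1/2) + 14·(3/10) + 125·(-1/12) = 2

2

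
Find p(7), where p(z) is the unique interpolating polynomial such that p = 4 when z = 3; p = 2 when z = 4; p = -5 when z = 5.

-34

Evaluate each Lagrange basis at z = 7:
L_0(7) = (3)·(2)/[(-1)·(-2)] = 3
L_1(7) = (4)·(2)/[(1)·(-1)] = -8
L_2(7) = (4)·(3)/[(2)·(1)] = 6
Sum: 4·(3) + 2·(-8) + (-5)·(6) = -34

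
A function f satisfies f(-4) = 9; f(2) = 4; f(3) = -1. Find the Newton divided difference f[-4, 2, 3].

f[-4,2] = (4 - 9) / (2 - (-4)) = -5/6
f[2,3] = (-1 - 4) / (3 - 2) = -5
f[-4,2,3] = (-5 - (-5/6)) / (3 - (-4)) = -25/42

-25/42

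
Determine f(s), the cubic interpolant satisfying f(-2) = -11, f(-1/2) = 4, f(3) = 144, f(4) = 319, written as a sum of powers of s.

f(s) = 4s^3 + 4s^2 - s + 3

L_0(s) = (s + 1/2)(s - 3)(s - 4) / [-45] = -(1/45)s^3 + (13/90)s^2 - (17/90)s - 2/15
L_1(s) = (s + 2)(s - 3)(s - 4) / [189/8] = (8/189)s^3 - (40/189)s^2 - (16/189)s + 64/63
L_2(s) = (s + 2)(s + 1/2)(s - 4) / [-35/2] = -(2/35)s^3 + (3/35)s^2 + (18/35)s + 8/35
L_3(s) = (s + 2)(s + 1/2)(s - 3) / [27] = (1/27)s^3 - (1/54)s^2 - (13/54)s - 1/9
f(s) = (-11)·L_0 + 4·L_1 + 144·L_2 + 319·L_3
  (-11)·L_0(s) = (11/45)s^3 - (143/90)s^2 + (187/90)s + 22/15
  4·L_1(s) = (32/189)s^3 - (160/189)s^2 - (64/189)s + 256/63
  144·L_2(s) = -(288/35)s^3 + (432/35)s^2 + (2592/35)s + 1152/35
  319·L_3(s) = (319/27)s^3 - (319/54)s^2 - (4147/54)s - 319/9
Adding term by term: 4s^3 + 4s^2 - s + 3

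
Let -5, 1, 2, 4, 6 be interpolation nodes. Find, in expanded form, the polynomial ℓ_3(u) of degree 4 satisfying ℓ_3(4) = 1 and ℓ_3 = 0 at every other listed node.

ℓ_3(u) = (u + 5)(u - 1)(u - 2)(u - 6) / [(9)·(3)·(2)·(-2)]
       = (u^4 - 4u^3 - 25u^2 + 88u - 60) / (-108)

ℓ_3(u) = -(1/108)u^4 + (1/27)u^3 + (25/108)u^2 - (22/27)u + 5/9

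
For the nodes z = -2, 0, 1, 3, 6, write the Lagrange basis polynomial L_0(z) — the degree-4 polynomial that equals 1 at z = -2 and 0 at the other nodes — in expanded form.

L_0(z) = z(z - 1)(z - 3)(z - 6) / [(-2)·(-3)·(-5)·(-8)]
       = (z^4 - 10z^3 + 27z^2 - 18z) / (240)

L_0(z) = (1/240)z^4 - (1/24)z^3 + (9/80)z^2 - (3/40)z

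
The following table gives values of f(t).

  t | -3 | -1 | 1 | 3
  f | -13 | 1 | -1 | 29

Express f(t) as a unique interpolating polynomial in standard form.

f(t) = t^3 + t^2 - 2t - 1

Build the Lagrange basis polynomials:
L_0(t) = (t + 1)(t - 1)(t - 3) / [-48] = -(1/48)t^3 + (1/16)t^2 + (1/48)t - 1/16
L_1(t) = (t + 3)(t - 1)(t - 3) / [16] = (1/16)t^3 - (1/16)t^2 - (9/16)t + 9/16
L_2(t) = (t + 3)(t + 1)(t - 3) / [-16] = -(1/16)t^3 - (1/16)t^2 + (9/16)t + 9/16
L_3(t) = (t + 3)(t + 1)(t - 1) / [48] = (1/48)t^3 + (1/16)t^2 - (1/48)t - 1/16
f(t) = (-13)·L_0 + 1·L_1 + (-1)·L_2 + 29·L_3
  (-13)·L_0(t) = (13/48)t^3 - (13/16)t^2 - (13/48)t + 13/16
  1·L_1(t) = (1/16)t^3 - (1/16)t^2 - (9/16)t + 9/16
  (-1)·L_2(t) = (1/16)t^3 + (1/16)t^2 - (9/16)t - 9/16
  29·L_3(t) = (29/48)t^3 + (29/16)t^2 - (29/48)t - 29/16
Adding term by term: t^3 + t^2 - 2t - 1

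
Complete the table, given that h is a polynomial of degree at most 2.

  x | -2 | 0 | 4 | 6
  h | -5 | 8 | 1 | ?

The 3 known values determine h uniquely (degree ≤ 2).
Evaluate each Lagrange basis at x = 6:
L_0(6) = (6)·(2)/[(-2)·(-6)] = 1
L_1(6) = (8)·(2)/[(2)·(-4)] = -2
L_2(6) = (8)·(6)/[(6)·(4)] = 2
Sum: (-5)·(1) + 8·(-2) + 1·(2) = -19

-19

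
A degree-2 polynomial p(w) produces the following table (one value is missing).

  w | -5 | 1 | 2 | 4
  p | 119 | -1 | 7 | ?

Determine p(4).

The 3 known values determine p uniquely (degree ≤ 2).
L_0(4) = (3)·(2)/[(-6)·(-7)] = 1/7
L_1(4) = (9)·(2)/[(6)·(-1)] = -3
L_2(4) = (9)·(3)/[(7)·(1)] = 27/7
Sum: 119·(1/7) + (-1)·(-3) + 7·(27/7) = 47

47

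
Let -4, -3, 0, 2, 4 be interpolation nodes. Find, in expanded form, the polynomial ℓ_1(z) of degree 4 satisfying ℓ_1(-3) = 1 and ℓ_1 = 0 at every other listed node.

ℓ_1(z) = (z + 4)z(z - 2)(z - 4) / [(1)·(-3)·(-5)·(-7)]
       = (z^4 - 2z^3 - 16z^2 + 32z) / (-105)

ℓ_1(z) = -(1/105)z^4 + (2/105)z^3 + (16/105)z^2 - (32/105)z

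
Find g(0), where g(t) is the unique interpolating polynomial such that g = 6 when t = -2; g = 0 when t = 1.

2

Evaluate each Lagrange basis at t = 0:
L_0(0) = (-1)/[(-3)] = 1/3
L_1(0) = (2)/[(3)] = 2/3
Sum: 6·(1/3) + 0 = 2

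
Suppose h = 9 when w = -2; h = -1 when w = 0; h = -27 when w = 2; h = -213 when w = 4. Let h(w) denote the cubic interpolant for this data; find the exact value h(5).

Evaluate each Lagrange basis at w = 5:
L_0(5) = (5)·(3)·(1)/[(-2)·(-4)·(-6)] = -5/16
L_1(5) = (7)·(3)·(1)/[(2)·(-2)·(-4)] = 21/16
L_2(5) = (7)·(5)·(1)/[(4)·(2)·(-2)] = -35/16
L_3(5) = (7)·(5)·(3)/[(6)·(4)·(2)] = 35/16
Sum: 9·(-5/16) + (-1)·(21/16) + (-27)·(-35/16) + (-213)·(35/16) = -411

-411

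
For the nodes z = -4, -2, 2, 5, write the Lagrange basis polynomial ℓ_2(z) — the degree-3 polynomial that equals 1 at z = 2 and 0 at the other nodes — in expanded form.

ℓ_2(z) = (z + 4)(z + 2)(z - 5) / [(6)·(4)·(-3)]
       = (z^3 + z^2 - 22z - 40) / (-72)

ℓ_2(z) = -(1/72)z^3 - (1/72)z^2 + (11/36)z + 5/9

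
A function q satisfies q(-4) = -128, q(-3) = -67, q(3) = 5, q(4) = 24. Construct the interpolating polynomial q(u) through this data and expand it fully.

q(u) = u^3 - 3u^2 + 3u - 4

Newton's divided differences:
q[-4,-3] = (-67 - (-128)) / (-3 - (-4)) = 61
q[-3,3] = (5 - (-67)) / (3 - (-3)) = 12
q[3,4] = (24 - 5) / (4 - 3) = 19
q[-4,-3,3] = (12 - 61) / (3 - (-4)) = -7
q[-3,3,4] = (19 - 12) / (4 - (-3)) = 1
q[-4,-3,3,4] = (1 - (-7)) / (4 - (-4)) = 1
q(u) = -128 + 61·(u + 4) + (-7)·(u + 4)(u + 3) + 1·(u + 4)(u + 3)(u - 3)
Expanding: q(u) = u^3 - 3u^2 + 3u - 4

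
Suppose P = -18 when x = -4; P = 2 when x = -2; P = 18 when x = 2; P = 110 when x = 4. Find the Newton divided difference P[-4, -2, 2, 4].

1

P[-4,-2] = (2 - (-18)) / (-2 - (-4)) = 10
P[-2,2] = (18 - 2) / (2 - (-2)) = 4
P[2,4] = (110 - 18) / (4 - 2) = 46
P[-4,-2,2] = (4 - 10) / (2 - (-4)) = -1
P[-2,2,4] = (46 - 4) / (4 - (-2)) = 7
P[-4,-2,2,4] = (7 - (-1)) / (4 - (-4)) = 1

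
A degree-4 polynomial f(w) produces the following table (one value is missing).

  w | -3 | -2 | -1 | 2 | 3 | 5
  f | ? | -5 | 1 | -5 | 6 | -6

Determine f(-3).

The 5 known values determine f uniquely (degree ≤ 4).
Evaluate each Lagrange basis at w = -3:
L_0(-3) = (-2)·(-5)·(-6)·(-8)/[(-1)·(-4)·(-5)·(-7)] = 24/7
L_1(-3) = (-1)·(-5)·(-6)·(-8)/[(1)·(-3)·(-4)·(-6)] = -10/3
L_2(-3) = (-1)·(-2)·(-6)·(-8)/[(4)·(3)·(-1)·(-3)] = 8/3
L_3(-3) = (-1)·(-2)·(-5)·(-8)/[(5)·(4)·(1)·(-2)] = -2
L_4(-3) = (-1)·(-2)·(-5)·(-6)/[(7)·(6)·(3)·(2)] = 5/21
Sum: (-5)·(24/7) + 1·(-10/3) + (-5)·(8/3) + 6·(-2) + (-6)·(5/21) = -992/21

-992/21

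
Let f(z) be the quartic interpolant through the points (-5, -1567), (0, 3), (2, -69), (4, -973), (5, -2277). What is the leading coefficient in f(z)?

L_0(z) = z(z - 2)(z - 4)(z - 5) / [3150] = (1/3150)z^4 - (11/3150)z^3 + (19/1575)z^2 - (4/315)z
L_1(z) = (z + 5)(z - 2)(z - 4)(z - 5) / [-200] = -(1/200)z^4 + (3/100)z^3 + (17/200)z^2 - (3/4)z + 1
L_2(z) = (z + 5)z(z - 4)(z - 5) / [84] = (1/84)z^4 - (1/21)z^3 - (25/84)z^2 + (25/21)z
L_3(z) = (z + 5)z(z - 2)(z - 5) / [-72] = -(1/72)z^4 + (1/36)z^3 + (25/72)z^2 - (25/36)z
L_4(z) = (z + 5)z(z - 2)(z - 4) / [150] = (1/150)z^4 - (1/150)z^3 - (11/75)z^2 + (4/15)z
f(z) = (-1567)·L_0 + 3·L_1 + (-69)·L_2 + (-973)·L_3 + (-2277)·L_4
Only the coefficient of z^4 is needed; take it from each L_i and combine:
(-1567)·(1/3150) + 3·(-1/200) + (-69)·(1/84) + (-973)·(-1/72) + (-2277)·(1/150) = -3

-3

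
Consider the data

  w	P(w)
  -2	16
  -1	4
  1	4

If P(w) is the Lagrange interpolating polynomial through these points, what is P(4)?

L_0(4) = (5)·(3)/[(-1)·(-3)] = 5
L_1(4) = (6)·(3)/[(1)·(-2)] = -9
L_2(4) = (6)·(5)/[(3)·(2)] = 5
Sum: 16·(5) + 4·(-9) + 4·(5) = 64

64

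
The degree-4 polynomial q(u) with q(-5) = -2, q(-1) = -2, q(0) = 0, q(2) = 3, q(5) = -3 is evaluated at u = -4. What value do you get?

-144/35

Evaluate each Lagrange basis at u = -4:
L_0(-4) = (-3)·(-4)·(-6)·(-9)/[(-4)·(-5)·(-7)·(-10)] = 81/175
L_1(-4) = (1)·(-4)·(-6)·(-9)/[(4)·(-1)·(-3)·(-6)] = 3
L_2(-4) = (1)·(-3)·(-6)·(-9)/[(5)·(1)·(-2)·(-5)] = -81/25
L_3(-4) = (1)·(-3)·(-4)·(-9)/[(7)·(3)·(2)·(-3)] = 6/7
L_4(-4) = (1)·(-3)·(-4)·(-6)/[(10)·(6)·(5)·(3)] = -2/25
Sum: (-2)·(81/175) + (-2)·(3) + 0 + 3·(6/7) + (-3)·(-2/25) = -144/35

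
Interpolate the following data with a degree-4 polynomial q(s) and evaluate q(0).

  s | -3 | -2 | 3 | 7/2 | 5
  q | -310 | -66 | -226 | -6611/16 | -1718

Using Newton's divided-difference form:
q[-3,-2] = (-66 - (-310)) / (-2 - (-3)) = 244
q[-2,3] = (-226 - (-66)) / (3 - (-2)) = -32
q[3,7/2] = (-6611/16 - (-226)) / (7/2 - 3) = -2995/8
q[7/2,5] = (-1718 - (-6611/16)) / (5 - 7/2) = -6959/8
q[-3,-2,3] = (-32 - 244) / (3 - (-3)) = -46
q[-2,3,7/2] = (-2995/8 - (-32)) / (7/2 - (-2)) = -249/4
q[3,7/2,5] = (-6959/8 - (-2995/8)) / (5 - 3) = -991/4
q[-3,-2,3,7/2] = (-249/4 - (-46)) / (7/2 - (-3)) = -5/2
q[-2,3,7/2,5] = (-991/4 - (-249/4)) / (5 - (-2)) = -53/2
q[-3,-2,3,7/2,5] = (-53/2 - (-5/2)) / (5 - (-3)) = -3
q(0) = -310 + 244·(3) + (-46)·(3)·(2) + (-5/2)·(3)·(2)·(-3) + (-3)·(3)·(2)·(-3)·(-7/2) = 2

2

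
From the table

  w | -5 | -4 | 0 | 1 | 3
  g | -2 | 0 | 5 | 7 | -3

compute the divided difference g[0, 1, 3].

-7/3

g[0,1] = (7 - 5) / (1 - 0) = 2
g[1,3] = (-3 - 7) / (3 - 1) = -5
g[0,1,3] = (-5 - 2) / (3 - 0) = -7/3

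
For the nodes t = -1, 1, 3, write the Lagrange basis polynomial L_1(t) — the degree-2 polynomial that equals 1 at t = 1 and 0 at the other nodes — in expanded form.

L_1(t) = (t + 1)(t - 3) / [(2)·(-2)]
       = (t^2 - 2t - 3) / (-4)

L_1(t) = -(1/4)t^2 + (1/2)t + 3/4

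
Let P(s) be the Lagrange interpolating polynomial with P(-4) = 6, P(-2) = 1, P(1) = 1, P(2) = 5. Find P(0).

L_0(0) = (2)·(-1)·(-2)/[(-2)·(-5)·(-6)] = -1/15
L_1(0) = (4)·(-1)·(-2)/[(2)·(-3)·(-4)] = 1/3
L_2(0) = (4)·(2)·(-2)/[(5)·(3)·(-1)] = 16/15
L_3(0) = (4)·(2)·(-1)/[(6)·(4)·(1)] = -1/3
Sum: 6·(-1/15) + 1·(1/3) + 1·(16/15) + 5·(-1/3) = -2/3

-2/3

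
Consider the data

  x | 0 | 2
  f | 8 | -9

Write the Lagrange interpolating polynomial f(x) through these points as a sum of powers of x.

L_0(x) = (x - 2) / [-2] = -(1/2)x + 1
L_1(x) = x / [2] = (1/2)x
f(x) = 8·L_0 + (-9)·L_1
  8·L_0(x) = -4x + 8
  (-9)·L_1(x) = -(9/2)x
Adding term by term: -(17/2)x + 8

f(x) = -(17/2)x + 8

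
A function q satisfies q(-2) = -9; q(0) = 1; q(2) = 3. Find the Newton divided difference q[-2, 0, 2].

q[-2,0] = (1 - (-9)) / (0 - (-2)) = 5
q[0,2] = (3 - 1) / (2 - 0) = 1
q[-2,0,2] = (1 - 5) / (2 - (-2)) = -1

-1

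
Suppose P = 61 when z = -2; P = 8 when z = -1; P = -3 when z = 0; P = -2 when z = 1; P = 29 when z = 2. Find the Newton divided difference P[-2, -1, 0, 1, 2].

2

P[-2,-1] = (8 - 61) / (-1 - (-2)) = -53
P[-1,0] = (-3 - 8) / (0 - (-1)) = -11
P[0,1] = (-2 - (-3)) / (1 - 0) = 1
P[1,2] = (29 - (-2)) / (2 - 1) = 31
P[-2,-1,0] = (-11 - (-53)) / (0 - (-2)) = 21
P[-1,0,1] = (1 - (-11)) / (1 - (-1)) = 6
P[0,1,2] = (31 - 1) / (2 - 0) = 15
P[-2,-1,0,1] = (6 - 21) / (1 - (-2)) = -5
P[-1,0,1,2] = (15 - 6) / (2 - (-1)) = 3
P[-2,-1,0,1,2] = (3 - (-5)) / (2 - (-2)) = 2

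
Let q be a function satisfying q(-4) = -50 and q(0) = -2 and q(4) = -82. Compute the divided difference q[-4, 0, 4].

q[-4,0] = (-2 - (-50)) / (0 - (-4)) = 12
q[0,4] = (-82 - (-2)) / (4 - 0) = -20
q[-4,0,4] = (-20 - 12) / (4 - (-4)) = -4

-4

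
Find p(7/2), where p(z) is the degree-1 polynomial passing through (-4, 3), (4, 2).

33/16

L_0(7/2) = (-1/2)/[(-8)] = 1/16
L_1(7/2) = (15/2)/[(8)] = 15/16
Sum: 3·(1/16) + 2·(15/16) = 33/16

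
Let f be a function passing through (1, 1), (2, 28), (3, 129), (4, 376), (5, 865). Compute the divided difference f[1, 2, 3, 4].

f[1,2] = (28 - 1) / (2 - 1) = 27
f[2,3] = (129 - 28) / (3 - 2) = 101
f[3,4] = (376 - 129) / (4 - 3) = 247
f[1,2,3] = (101 - 27) / (3 - 1) = 37
f[2,3,4] = (247 - 101) / (4 - 2) = 73
f[1,2,3,4] = (73 - 37) / (4 - 1) = 12

12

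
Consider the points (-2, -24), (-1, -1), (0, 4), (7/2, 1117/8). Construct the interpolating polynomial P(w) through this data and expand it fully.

P(w) = 3w^3 + 2w + 4

Newton's divided differences:
P[-2,-1] = (-1 - (-24)) / (-1 - (-2)) = 23
P[-1,0] = (4 - (-1)) / (0 - (-1)) = 5
P[0,7/2] = (1117/8 - 4) / (7/2 - 0) = 155/4
P[-2,-1,0] = (5 - 23) / (0 - (-2)) = -9
P[-1,0,7/2] = (155/4 - 5) / (7/2 - (-1)) = 15/2
P[-2,-1,0,7/2] = (15/2 - (-9)) / (7/2 - (-2)) = 3
P(w) = -24 + 23·(w + 2) + (-9)·(w + 2)(w + 1) + 3·(w + 2)(w + 1)w
Expanding: P(w) = 3w^3 + 2w + 4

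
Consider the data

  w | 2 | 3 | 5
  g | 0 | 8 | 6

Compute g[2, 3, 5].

-3

g[2,3] = (8 - 0) / (3 - 2) = 8
g[3,5] = (6 - 8) / (5 - 3) = -1
g[2,3,5] = (-1 - 8) / (5 - 2) = -3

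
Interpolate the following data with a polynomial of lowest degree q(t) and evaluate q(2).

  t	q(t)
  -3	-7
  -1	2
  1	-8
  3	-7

L_0(2) = (3)·(1)·(-1)/[(-2)·(-4)·(-6)] = 1/16
L_1(2) = (5)·(1)·(-1)/[(2)·(-2)·(-4)] = -5/16
L_2(2) = (5)·(3)·(-1)/[(4)·(2)·(-2)] = 15/16
L_3(2) = (5)·(3)·(1)/[(6)·(4)·(2)] = 5/16
Sum: (-7)·(1/16) + 2·(-5/16) + (-8)·(15/16) + (-7)·(5/16) = -43/4

-43/4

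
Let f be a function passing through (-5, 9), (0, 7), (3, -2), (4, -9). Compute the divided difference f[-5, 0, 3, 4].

f[-5,0] = (7 - 9) / (0 - (-5)) = -2/5
f[0,3] = (-2 - 7) / (3 - 0) = -3
f[3,4] = (-9 - (-2)) / (4 - 3) = -7
f[-5,0,3] = (-3 - (-2/5)) / (3 - (-5)) = -13/40
f[0,3,4] = (-7 - (-3)) / (4 - 0) = -1
f[-5,0,3,4] = (-1 - (-13/40)) / (4 - (-5)) = -3/40

-3/40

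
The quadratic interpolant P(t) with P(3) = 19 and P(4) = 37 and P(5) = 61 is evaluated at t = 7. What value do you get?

127

Using Newton's divided-difference form:
P[3,4] = (37 - 19) / (4 - 3) = 18
P[4,5] = (61 - 37) / (5 - 4) = 24
P[3,4,5] = (24 - 18) / (5 - 3) = 3
P(7) = 19 + 18·(4) + 3·(4)·(3) = 127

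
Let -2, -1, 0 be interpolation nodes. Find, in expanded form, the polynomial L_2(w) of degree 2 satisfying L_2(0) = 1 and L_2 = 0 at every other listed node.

L_2(w) = (1/2)w^2 + (3/2)w + 1

L_2(w) = (w + 2)(w + 1) / [(2)·(1)]
       = (w^2 + 3w + 2) / (2)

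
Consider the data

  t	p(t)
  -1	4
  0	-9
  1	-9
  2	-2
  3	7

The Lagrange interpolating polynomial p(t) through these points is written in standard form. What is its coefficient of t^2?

155/24

Build the Lagrange basis polynomials:
L_0(t) = t(t - 1)(t - 2)(t - 3) / [24] = (1/24)t^4 - (1/4)t^3 + (11/24)t^2 - (1/4)t
L_1(t) = (t + 1)(t - 1)(t - 2)(t - 3) / [-6] = -(1/6)t^4 + (5/6)t^3 - (5/6)t^2 - (5/6)t + 1
L_2(t) = (t + 1)t(t - 2)(t - 3) / [4] = (1/4)t^4 - t^3 + (1/4)t^2 + (3/2)t
L_3(t) = (t + 1)t(t - 1)(t - 3) / [-6] = -(1/6)t^4 + (1/2)t^3 + (1/6)t^2 - (1/2)t
L_4(t) = (t + 1)t(t - 1)(t - 2) / [24] = (1/24)t^4 - (1/12)t^3 - (1/24)t^2 + (1/12)t
p(t) = 4·L_0 + (-9)·L_1 + (-9)·L_2 + (-2)·L_3 + 7·L_4
Only the coefficient of t^2 is needed; take it from each L_i and combine:
4·(11/24) + (-9)·(-5/6) + (-9)·(1/4) + (-2)·(1/6) + 7·(-1/24) = 155/24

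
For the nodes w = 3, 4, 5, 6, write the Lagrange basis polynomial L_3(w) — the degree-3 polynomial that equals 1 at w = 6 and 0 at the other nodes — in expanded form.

L_3(w) = (1/6)w^3 - 2w^2 + (47/6)w - 10

L_3(w) = (w - 3)(w - 4)(w - 5) / [(3)·(2)·(1)]
       = (w^3 - 12w^2 + 47w - 60) / (6)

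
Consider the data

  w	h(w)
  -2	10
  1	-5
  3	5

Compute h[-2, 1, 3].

h[-2,1] = (-5 - 10) / (1 - (-2)) = -5
h[1,3] = (5 - (-5)) / (3 - 1) = 5
h[-2,1,3] = (5 - (-5)) / (3 - (-2)) = 2

2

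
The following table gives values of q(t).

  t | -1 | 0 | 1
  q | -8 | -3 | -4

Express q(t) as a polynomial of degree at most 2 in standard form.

L_0(t) = t(t - 1) / [2] = (1/2)t^2 - (1/2)t
L_1(t) = (t + 1)(t - 1) / [-1] = -t^2 + 1
L_2(t) = (t + 1)t / [2] = (1/2)t^2 + (1/2)t
q(t) = (-8)·L_0 + (-3)·L_1 + (-4)·L_2
  (-8)·L_0(t) = -4t^2 + 4t
  (-3)·L_1(t) = 3t^2 - 3
  (-4)·L_2(t) = -2t^2 - 2t
Adding term by term: -3t^2 + 2t - 3

q(t) = -3t^2 + 2t - 3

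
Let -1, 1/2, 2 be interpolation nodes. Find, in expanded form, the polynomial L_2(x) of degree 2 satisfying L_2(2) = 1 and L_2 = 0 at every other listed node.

L_2(x) = (x + 1)(x - 1/2) / [(3)·(3/2)]
       = (x^2 + (1/2)x - 1/2) / (9/2)

L_2(x) = (2/9)x^2 + (1/9)x - 1/9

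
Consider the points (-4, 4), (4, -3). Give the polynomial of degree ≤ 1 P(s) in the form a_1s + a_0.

Build the Lagrange basis polynomials:
L_0(s) = (s - 4) / [-8] = -(1/8)s + 1/2
L_1(s) = (s + 4) / [8] = (1/8)s + 1/2
P(s) = 4·L_0 + (-3)·L_1
  4·L_0(s) = -(1/2)s + 2
  (-3)·L_1(s) = -(3/8)s - 3/2
Adding term by term: -(7/8)s + 1/2

P(s) = -(7/8)s + 1/2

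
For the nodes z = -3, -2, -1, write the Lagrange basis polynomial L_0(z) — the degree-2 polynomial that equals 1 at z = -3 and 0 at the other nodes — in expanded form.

L_0(z) = (1/2)z^2 + (3/2)z + 1

L_0(z) = (z + 2)(z + 1) / [(-1)·(-2)]
       = (z^2 + 3z + 2) / (2)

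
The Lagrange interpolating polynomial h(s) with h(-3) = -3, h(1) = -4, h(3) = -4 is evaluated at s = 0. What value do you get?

-31/8

L_0(0) = (-1)·(-3)/[(-4)·(-6)] = 1/8
L_1(0) = (3)·(-3)/[(4)·(-2)] = 9/8
L_2(0) = (3)·(-1)/[(6)·(2)] = -1/4
Sum: (-3)·(1/8) + (-4)·(9/8) + (-4)·(-1/4) = -31/8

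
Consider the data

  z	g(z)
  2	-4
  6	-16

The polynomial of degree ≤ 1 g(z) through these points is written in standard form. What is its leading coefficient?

The leading coefficient equals the top divided difference g[2,6].
g[2,6] = (-16 - (-4)) / (6 - 2) = -3

-3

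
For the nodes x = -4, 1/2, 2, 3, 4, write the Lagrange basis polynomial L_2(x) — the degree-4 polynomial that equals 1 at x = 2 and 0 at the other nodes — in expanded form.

L_2(x) = (x + 4)(x - 1/2)(x - 3)(x - 4) / [(6)·(3/2)·(-1)·(-2)]
       = (x^4 - (7/2)x^3 - (29/2)x^2 + 56x - 24) / (18)

L_2(x) = (1/18)x^4 - (7/36)x^3 - (29/36)x^2 + (28/9)x - 4/3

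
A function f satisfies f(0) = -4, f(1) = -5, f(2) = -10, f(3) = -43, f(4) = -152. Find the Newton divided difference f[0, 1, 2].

-2

f[0,1] = (-5 - (-4)) / (1 - 0) = -1
f[1,2] = (-10 - (-5)) / (2 - 1) = -5
f[0,1,2] = (-5 - (-1)) / (2 - 0) = -2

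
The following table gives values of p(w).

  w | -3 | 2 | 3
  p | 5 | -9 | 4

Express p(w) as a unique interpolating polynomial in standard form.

p(w) = (79/30)w^2 - (1/6)w - 96/5

L_0(w) = (w - 2)(w - 3) / [30] = (1/30)w^2 - (1/6)w + 1/5
L_1(w) = (w + 3)(w - 3) / [-5] = -(1/5)w^2 + 9/5
L_2(w) = (w + 3)(w - 2) / [6] = (1/6)w^2 + (1/6)w - 1
p(w) = 5·L_0 + (-9)·L_1 + 4·L_2
  5·L_0(w) = (1/6)w^2 - (5/6)w + 1
  (-9)·L_1(w) = (9/5)w^2 - 81/5
  4·L_2(w) = (2/3)w^2 + (2/3)w - 4
Adding term by term: (79/30)w^2 - (1/6)w - 96/5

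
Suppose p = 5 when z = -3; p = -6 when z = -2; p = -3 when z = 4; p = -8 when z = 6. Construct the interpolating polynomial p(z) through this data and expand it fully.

p(z) = -(113/504)z^3 + (715/504)z^2 + (89/252)z - 268/21

Build the Lagrange basis polynomials:
L_0(z) = (z + 2)(z - 4)(z - 6) / [-63] = -(1/63)z^3 + (8/63)z^2 - (4/63)z - 16/21
L_1(z) = (z + 3)(z - 4)(z - 6) / [48] = (1/48)z^3 - (7/48)z^2 - (1/8)z + 3/2
L_2(z) = (z + 3)(z + 2)(z - 6) / [-84] = -(1/84)z^3 + (1/84)z^2 + (2/7)z + 3/7
L_3(z) = (z + 3)(z + 2)(z - 4) / [144] = (1/144)z^3 + (1/144)z^2 - (7/72)z - 1/6
p(z) = 5·L_0 + (-6)·L_1 + (-3)·L_2 + (-8)·L_3
  5·L_0(z) = -(5/63)z^3 + (40/63)z^2 - (20/63)z - 80/21
  (-6)·L_1(z) = -(1/8)z^3 + (7/8)z^2 + (3/4)z - 9
  (-3)·L_2(z) = (1/28)z^3 - (1/28)z^2 - (6/7)z - 9/7
  (-8)·L_3(z) = -(1/18)z^3 - (1/18)z^2 + (7/9)z + 4/3
Adding term by term: -(113/504)z^3 + (715/504)z^2 + (89/252)z - 268/21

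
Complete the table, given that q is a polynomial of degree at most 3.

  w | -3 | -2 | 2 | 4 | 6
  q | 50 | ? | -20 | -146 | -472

16

The 4 known values determine q uniquely (degree ≤ 3).
Evaluate each Lagrange basis at w = -2:
L_0(-2) = (-4)·(-6)·(-8)/[(-5)·(-7)·(-9)] = 64/105
L_1(-2) = (1)·(-6)·(-8)/[(5)·(-2)·(-4)] = 6/5
L_2(-2) = (1)·(-4)·(-8)/[(7)·(2)·(-2)] = -8/7
L_3(-2) = (1)·(-4)·(-6)/[(9)·(4)·(2)] = 1/3
Sum: 50·(64/105) + (-20)·(6/5) + (-146)·(-8/7) + (-472)·(1/3) = 16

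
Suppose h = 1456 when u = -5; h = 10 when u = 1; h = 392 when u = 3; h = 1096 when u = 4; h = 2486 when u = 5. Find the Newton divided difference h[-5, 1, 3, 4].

h[-5,1] = (10 - 1456) / (1 - (-5)) = -241
h[1,3] = (392 - 10) / (3 - 1) = 191
h[3,4] = (1096 - 392) / (4 - 3) = 704
h[-5,1,3] = (191 - (-241)) / (3 - (-5)) = 54
h[1,3,4] = (704 - 191) / (4 - 1) = 171
h[-5,1,3,4] = (171 - 54) / (4 - (-5)) = 13

13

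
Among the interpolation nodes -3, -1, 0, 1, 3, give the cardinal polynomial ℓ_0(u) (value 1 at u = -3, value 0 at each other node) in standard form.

ℓ_0(u) = (1/144)u^4 - (1/48)u^3 - (1/144)u^2 + (1/48)u

ℓ_0(u) = (u + 1)u(u - 1)(u - 3) / [(-2)·(-3)·(-4)·(-6)]
       = (u^4 - 3u^3 - u^2 + 3u) / (144)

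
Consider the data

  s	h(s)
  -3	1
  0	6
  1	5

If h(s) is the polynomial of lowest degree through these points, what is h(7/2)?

-10/3

L_0(7/2) = (7/2)·(5/2)/[(-3)·(-4)] = 35/48
L_1(7/2) = (13/2)·(5/2)/[(3)·(-1)] = -65/12
L_2(7/2) = (13/2)·(7/2)/[(4)·(1)] = 91/16
Sum: 1·(35/48) + 6·(-65/12) + 5·(91/16) = -10/3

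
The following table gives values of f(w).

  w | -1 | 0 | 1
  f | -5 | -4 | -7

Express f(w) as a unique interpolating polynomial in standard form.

Newton's divided differences:
f[-1,0] = (-4 - (-5)) / (0 - (-1)) = 1
f[0,1] = (-7 - (-4)) / (1 - 0) = -3
f[-1,0,1] = (-3 - 1) / (1 - (-1)) = -2
f(w) = -5 + 1·(w + 1) + (-2)·(w + 1)w
Expanding: f(w) = -2w^2 - w - 4

f(w) = -2w^2 - w - 4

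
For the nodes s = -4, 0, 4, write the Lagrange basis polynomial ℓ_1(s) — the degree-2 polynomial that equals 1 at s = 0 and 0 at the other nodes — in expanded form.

ℓ_1(s) = (s + 4)(s - 4) / [(4)·(-4)]
       = (s^2 - 16) / (-16)

ℓ_1(s) = -(1/16)s^2 + 1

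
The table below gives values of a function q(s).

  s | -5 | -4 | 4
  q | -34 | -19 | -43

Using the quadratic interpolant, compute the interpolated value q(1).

Evaluate each Lagrange basis at s = 1:
L_0(1) = (5)·(-3)/[(-1)·(-9)] = -5/3
L_1(1) = (6)·(-3)/[(1)·(-8)] = 9/4
L_2(1) = (6)·(5)/[(9)·(8)] = 5/12
Sum: (-34)·(-5/3) + (-19)·(9/4) + (-43)·(5/12) = -4

-4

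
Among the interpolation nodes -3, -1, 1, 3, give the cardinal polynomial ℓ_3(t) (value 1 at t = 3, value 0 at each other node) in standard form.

ℓ_3(t) = (t + 3)(t + 1)(t - 1) / [(6)·(4)·(2)]
       = (t^3 + 3t^2 - t - 3) / (48)

ℓ_3(t) = (1/48)t^3 + (1/16)t^2 - (1/48)t - 1/16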